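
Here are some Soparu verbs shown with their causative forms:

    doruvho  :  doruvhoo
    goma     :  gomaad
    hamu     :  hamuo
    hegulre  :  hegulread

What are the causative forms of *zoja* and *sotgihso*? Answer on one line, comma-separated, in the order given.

zojaad, sotgihsoo

Looking at the last vowel of each stem: -o when the last vowel of the stem is a rounded vowel (*doruvho*, *hamu*); -ad when the last vowel of the stem is an unrounded vowel (*goma*, *hegulre*).
*zoja*: last vowel = /a/, an unrounded vowel → -ad → *zojaad*.
Since the last vowel of *sotgihso* is /o/ (a rounded vowel), it takes -o, giving *sotgihsoo*.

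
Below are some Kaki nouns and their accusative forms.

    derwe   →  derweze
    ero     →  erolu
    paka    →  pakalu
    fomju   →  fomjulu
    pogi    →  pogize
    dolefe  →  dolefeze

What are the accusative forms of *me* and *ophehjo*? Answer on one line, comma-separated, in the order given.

meze, ophehjolu

The pattern is front/back vowel harmony: -ze when the last vowel of the stem is a front vowel (*derwe*, *pogi*, *dolefe*); -lu when the last vowel of the stem is a back vowel (*ero*, *paka*, *fomju*).
Since the last vowel of *me* is /e/ (a front vowel), it takes -ze, giving *meze*.
Since the last vowel of *ophehjo* is /o/ (a back vowel), it takes -lu, giving *ophehjolu*.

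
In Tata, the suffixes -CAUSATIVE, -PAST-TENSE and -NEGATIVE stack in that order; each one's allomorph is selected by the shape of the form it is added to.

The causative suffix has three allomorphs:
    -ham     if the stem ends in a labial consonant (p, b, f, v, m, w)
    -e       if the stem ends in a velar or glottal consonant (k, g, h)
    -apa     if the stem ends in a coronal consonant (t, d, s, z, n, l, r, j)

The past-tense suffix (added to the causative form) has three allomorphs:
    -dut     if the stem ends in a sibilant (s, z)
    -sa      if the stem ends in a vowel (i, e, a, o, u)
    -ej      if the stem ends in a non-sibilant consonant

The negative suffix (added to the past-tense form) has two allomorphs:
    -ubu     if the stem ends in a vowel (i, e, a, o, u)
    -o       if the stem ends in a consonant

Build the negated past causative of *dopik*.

dopikesaubu

*dopik* — final consonant /k/ (velar/glottal) → -e → *dopike*.
The final sound of the causative form *dopike* is /e/, which is a vowel, so the past-tense suffix is -sa, giving *dopikesa*.
The final sound of the past-tense form *dopikesa* is /a/, which is a vowel, so the negative suffix is -ubu, giving *dopikesaubu*.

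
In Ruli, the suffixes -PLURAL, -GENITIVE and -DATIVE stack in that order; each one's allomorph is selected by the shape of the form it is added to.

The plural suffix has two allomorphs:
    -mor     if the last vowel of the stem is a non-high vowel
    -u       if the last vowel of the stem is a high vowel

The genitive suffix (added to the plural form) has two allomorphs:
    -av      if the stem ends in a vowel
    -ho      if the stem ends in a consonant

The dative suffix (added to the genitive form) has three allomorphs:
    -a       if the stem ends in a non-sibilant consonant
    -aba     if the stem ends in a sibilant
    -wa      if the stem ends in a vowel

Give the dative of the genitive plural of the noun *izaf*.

izafmorhowa

*izaf* — last vowel /a/ (a non-high vowel) → -mor → *izafmor*.
Since the final sound of the plural form *izafmor* is /r/ (a consonant), it takes -ho, giving *izafmorho*.
The genitive form *izafmorho* — final sound /o/ (a vowel) → -wa → *izafmorhowa*.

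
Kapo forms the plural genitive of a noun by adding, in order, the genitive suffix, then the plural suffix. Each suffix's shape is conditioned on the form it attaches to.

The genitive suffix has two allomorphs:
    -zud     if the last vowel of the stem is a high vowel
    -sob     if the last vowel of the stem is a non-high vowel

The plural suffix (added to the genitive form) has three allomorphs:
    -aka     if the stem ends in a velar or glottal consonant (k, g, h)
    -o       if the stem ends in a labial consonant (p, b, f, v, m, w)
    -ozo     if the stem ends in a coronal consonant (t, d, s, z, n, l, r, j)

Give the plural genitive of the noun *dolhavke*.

Since the last vowel of *dolhavke* is /e/ (a non-high vowel), it takes -sob, giving *dolhavkesob*.
The genitive form *dolhavkesob*: final consonant = /b/, labial → -o → *dolhavkesobo*.

dolhavkesobo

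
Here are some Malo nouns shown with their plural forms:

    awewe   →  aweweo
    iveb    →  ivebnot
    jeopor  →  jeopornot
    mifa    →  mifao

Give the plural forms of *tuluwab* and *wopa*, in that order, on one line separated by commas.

The suffix is conditioned by the final sound: -not when the stem ends in a consonant (*iveb*, *jeopor*); -o when the stem ends in a vowel (*awewe*, *mifa*).
Since the final sound of *tuluwab* is /b/ (a consonant), it takes -not, giving *tuluwabnot*.
Since the final sound of *wopa* is /a/ (a vowel), it takes -o, giving *wopao*.

tuluwabnot, wopao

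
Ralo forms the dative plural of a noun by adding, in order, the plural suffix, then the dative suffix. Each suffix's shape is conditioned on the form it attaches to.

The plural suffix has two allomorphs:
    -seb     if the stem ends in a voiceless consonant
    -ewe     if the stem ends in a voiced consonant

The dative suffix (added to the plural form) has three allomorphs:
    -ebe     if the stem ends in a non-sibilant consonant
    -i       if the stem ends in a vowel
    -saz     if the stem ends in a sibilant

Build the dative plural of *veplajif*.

Since the final consonant of *veplajif* is /f/ (voiceless), it takes -seb, giving *veplajifseb*.
The final sound of the plural form *veplajifseb* is /b/, which is a non-sibilant consonant, so the dative suffix is -ebe, giving *veplajifsebebe*.

veplajifsebebe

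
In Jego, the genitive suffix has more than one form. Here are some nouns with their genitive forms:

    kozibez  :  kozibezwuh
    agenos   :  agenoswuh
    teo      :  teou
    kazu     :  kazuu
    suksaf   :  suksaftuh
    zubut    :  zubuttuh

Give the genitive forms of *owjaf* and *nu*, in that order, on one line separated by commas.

owjaftuh, nuu

The suffix is conditioned by the final sound: -wuh when the stem ends in a sibilant (*kozibez*, *agenos*); -tuh when the stem ends in a non-sibilant consonant (*suksaf*, *zubut*); -u when the stem ends in a vowel (*teo*, *kazu*).
*owjaf* — final sound /f/ (a non-sibilant consonant) → -tuh → *owjaftuh*.
*nu*: final sound = /u/, a vowel → -u → *nuu*.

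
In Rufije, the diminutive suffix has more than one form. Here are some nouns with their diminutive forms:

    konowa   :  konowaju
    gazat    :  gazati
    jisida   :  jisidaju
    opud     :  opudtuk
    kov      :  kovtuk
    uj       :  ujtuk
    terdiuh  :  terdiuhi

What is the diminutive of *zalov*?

The alternation tracks the final sound of the stem — -i when the stem ends in a voiceless consonant (*gazat*, *terdiuh*); -tuk when the stem ends in a voiced consonant (*opud*, *kov*, *uj*); -ju when the stem ends in a vowel (*konowa*, *jisida*).
*zalov* — final sound /v/ (a voiced consonant) → -tuk → *zalovtuk*.

zalovtuk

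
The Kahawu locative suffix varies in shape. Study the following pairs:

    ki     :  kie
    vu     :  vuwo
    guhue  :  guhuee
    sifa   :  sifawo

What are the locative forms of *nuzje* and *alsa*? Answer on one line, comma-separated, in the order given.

nuzjee, alsawo

The pattern is front/back vowel harmony: -e when the last vowel of the stem is a front vowel (*ki*, *guhue*); -wo when the last vowel of the stem is a back vowel (*vu*, *sifa*).
Since the last vowel of *nuzje* is /e/ (a front vowel), it takes -e, giving *nuzjee*.
*alsa* — last vowel /a/ (a back vowel) → -wo → *alsawo*.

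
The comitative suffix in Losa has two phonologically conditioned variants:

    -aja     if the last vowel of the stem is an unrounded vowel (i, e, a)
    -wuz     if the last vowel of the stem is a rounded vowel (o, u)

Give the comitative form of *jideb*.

Since the last vowel of *jideb* is /e/ (an unrounded vowel), it takes -aja, giving *jidebaja*.

jidebaja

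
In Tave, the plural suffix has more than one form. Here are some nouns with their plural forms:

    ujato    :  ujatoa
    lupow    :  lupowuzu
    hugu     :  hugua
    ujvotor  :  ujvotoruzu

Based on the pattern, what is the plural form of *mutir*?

mutiruzu

The suffix is conditioned by the final sound: -uzu when the stem ends in a consonant (*lupow*, *ujvotor*); -a when the stem ends in a vowel (*ujato*, *hugu*).
Since the final sound of *mutir* is /r/ (a consonant), it takes -uzu, giving *mutiruzu*.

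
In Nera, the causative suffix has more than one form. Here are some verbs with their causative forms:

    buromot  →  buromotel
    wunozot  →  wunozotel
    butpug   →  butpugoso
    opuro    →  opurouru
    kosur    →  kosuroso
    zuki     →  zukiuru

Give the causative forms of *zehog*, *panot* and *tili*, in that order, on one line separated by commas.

The pattern is voicing of the final sound: -el when the stem ends in a voiceless consonant (*buromot*, *wunozot*); -oso when the stem ends in a voiced consonant (*butpug*, *kosur*); -uru when the stem ends in a vowel (*opuro*, *zuki*).
The final sound of *zehog* is /g/, which is a voiced consonant, so the suffix is -oso, giving *zehogoso*.
The final sound of *panot* is /t/, which is a voiceless consonant, so the suffix is -el, giving *panotel*.
The final sound of *tili* is /i/, which is a vowel, so the suffix is -uru, giving *tiliuru*.

zehogoso, panotel, tiliuru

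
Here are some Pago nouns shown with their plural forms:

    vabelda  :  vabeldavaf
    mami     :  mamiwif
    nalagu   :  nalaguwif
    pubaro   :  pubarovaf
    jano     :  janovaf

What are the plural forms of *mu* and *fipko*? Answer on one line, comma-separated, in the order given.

The alternation tracks the last vowel of the stem — -wif when the last vowel of the stem is a high vowel (*mami*, *nalagu*); -vaf when the last vowel of the stem is a non-high vowel (*vabelda*, *pubaro*, *jano*).
Since the last vowel of *mu* is /u/ (a high vowel), it takes -wif, giving *muwif*.
*fipko* — last vowel /o/ (a non-high vowel) → -vaf → *fipkovaf*.

muwif, fipkovaf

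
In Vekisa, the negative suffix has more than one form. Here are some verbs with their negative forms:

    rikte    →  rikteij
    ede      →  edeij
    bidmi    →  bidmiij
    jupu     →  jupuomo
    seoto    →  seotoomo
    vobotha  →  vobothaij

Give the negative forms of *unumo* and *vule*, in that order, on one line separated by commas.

unumoomo, vuleij

The alternation tracks the last vowel of the stem — -omo when the last vowel of the stem is a rounded vowel (*jupu*, *seoto*); -ij when the last vowel of the stem is an unrounded vowel (*rikte*, *ede*, *bidmi*, *vobotha*).
The last vowel of *unumo* is /o/, which is a rounded vowel, so the suffix is -omo, giving *unumoomo*.
*vule*: last vowel = /e/, an unrounded vowel → -ij → *vuleij*.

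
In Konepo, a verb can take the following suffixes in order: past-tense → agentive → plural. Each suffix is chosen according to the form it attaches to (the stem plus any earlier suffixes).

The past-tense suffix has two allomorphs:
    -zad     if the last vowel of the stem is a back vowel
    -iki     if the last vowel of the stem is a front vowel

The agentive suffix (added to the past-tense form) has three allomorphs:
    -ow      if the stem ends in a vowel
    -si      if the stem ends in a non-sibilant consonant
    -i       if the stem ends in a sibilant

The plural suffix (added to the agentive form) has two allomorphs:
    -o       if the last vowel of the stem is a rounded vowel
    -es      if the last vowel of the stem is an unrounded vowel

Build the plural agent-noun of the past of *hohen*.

The last vowel of *hohen* is /e/, which is a front vowel, so the past-tense suffix is -iki, giving *hoheniki*.
The past-tense form *hoheniki* — final sound /i/ (a vowel) → -ow → *hohenikiow*.
The last vowel of the agentive form *hohenikiow* is /o/, which is a rounded vowel, so the plural suffix is -o, giving *hohenikiowo*.

hohenikiowo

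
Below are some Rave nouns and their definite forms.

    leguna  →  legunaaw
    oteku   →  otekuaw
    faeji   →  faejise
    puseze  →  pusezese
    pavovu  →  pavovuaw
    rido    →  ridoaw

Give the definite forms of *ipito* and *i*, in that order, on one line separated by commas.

The pattern is front/back vowel harmony: -se when the last vowel of the stem is a front vowel (*faeji*, *puseze*); -aw when the last vowel of the stem is a back vowel (*leguna*, *oteku*, *pavovu*, *rido*).
Since the last vowel of *ipito* is /o/ (a back vowel), it takes -aw, giving *ipitoaw*.
Since the last vowel of *i* is /i/ (a front vowel), it takes -se, giving *ise*.

ipitoaw, ise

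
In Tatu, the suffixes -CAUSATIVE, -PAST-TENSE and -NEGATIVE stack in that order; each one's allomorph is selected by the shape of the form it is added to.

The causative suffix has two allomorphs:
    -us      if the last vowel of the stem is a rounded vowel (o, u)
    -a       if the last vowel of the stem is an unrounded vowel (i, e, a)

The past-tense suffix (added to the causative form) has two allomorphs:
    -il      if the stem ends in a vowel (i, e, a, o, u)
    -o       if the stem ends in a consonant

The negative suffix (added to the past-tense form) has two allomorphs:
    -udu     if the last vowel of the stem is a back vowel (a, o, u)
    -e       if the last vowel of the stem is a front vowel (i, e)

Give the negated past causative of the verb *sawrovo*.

sawrovousoudu

*sawrovo* — last vowel /o/ (a rounded vowel) → -us → *sawrovous*.
The causative form *sawrovous* — final sound /s/ (a consonant) → -o → *sawrovouso*.
The past-tense form *sawrovouso*: last vowel = /o/, a back vowel → -udu → *sawrovousoudu*.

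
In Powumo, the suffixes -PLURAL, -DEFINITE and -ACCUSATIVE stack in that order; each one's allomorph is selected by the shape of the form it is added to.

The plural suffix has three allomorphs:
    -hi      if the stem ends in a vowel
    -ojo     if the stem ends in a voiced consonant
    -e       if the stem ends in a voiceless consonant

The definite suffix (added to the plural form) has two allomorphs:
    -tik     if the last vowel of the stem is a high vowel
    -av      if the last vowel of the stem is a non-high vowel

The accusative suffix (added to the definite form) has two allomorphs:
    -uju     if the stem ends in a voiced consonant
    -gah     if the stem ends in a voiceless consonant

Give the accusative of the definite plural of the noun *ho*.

*ho* — final sound /o/ (a vowel) → -hi → *hohi*.
The plural form *hohi*: last vowel = /i/, a high vowel → -tik → *hohitik*.
The definite form *hohitik*: final consonant = /k/, voiceless → -gah → *hohitikgah*.

hohitikgah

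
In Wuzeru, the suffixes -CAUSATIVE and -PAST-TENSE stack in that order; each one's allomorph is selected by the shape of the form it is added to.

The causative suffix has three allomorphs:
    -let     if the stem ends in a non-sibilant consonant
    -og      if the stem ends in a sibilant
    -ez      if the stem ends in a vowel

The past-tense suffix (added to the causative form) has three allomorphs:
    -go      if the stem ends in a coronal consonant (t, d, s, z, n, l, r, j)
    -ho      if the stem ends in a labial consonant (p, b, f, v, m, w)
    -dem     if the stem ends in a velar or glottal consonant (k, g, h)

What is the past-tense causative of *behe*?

Since the final sound of *behe* is /e/ (a vowel), it takes -ez, giving *beheez*.
The final consonant of the causative form *beheez* is /z/, which is coronal, so the past-tense suffix is -go, giving *beheezgo*.

beheezgo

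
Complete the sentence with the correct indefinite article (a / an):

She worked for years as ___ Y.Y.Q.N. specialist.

a

The indefinite article is chosen by the initial *sound* of the following word, not its spelling.
The initialism *Y.Y.Q.N.* is read letter by letter; the first letter, Y, is pronounced /waɪ/, which begins with a consonant sound.
So the article is *a*: She worked for years as a Y.Y.Q.N. specialist.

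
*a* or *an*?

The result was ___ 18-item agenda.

The indefinite article is chosen by the initial *sound* of the following word, not its spelling.
The number *18* is spoken "eighteen", beginning with /ˌeɪˈtiːn/ — a vowel sound.
So the article is *an*: The result was an 18-item agenda.

an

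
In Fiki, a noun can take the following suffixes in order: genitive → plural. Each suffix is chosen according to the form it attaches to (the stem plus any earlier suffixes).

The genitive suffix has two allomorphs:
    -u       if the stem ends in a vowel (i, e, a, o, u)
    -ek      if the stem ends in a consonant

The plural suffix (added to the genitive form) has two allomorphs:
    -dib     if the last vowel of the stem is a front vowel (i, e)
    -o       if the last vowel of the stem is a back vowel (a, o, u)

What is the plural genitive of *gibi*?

gibiuo

The final sound of *gibi* is /i/, which is a vowel, so the genitive suffix is -u, giving *gibiu*.
The genitive form *gibiu*: last vowel = /u/, a back vowel → -o → *gibiuo*.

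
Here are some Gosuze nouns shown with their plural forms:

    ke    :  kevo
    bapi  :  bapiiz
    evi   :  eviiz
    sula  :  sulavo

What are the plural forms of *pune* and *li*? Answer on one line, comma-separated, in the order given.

The suffix is conditioned by the last vowel: -iz when the last vowel of the stem is a high vowel (*bapi*, *evi*); -vo when the last vowel of the stem is a non-high vowel (*ke*, *sula*).
The last vowel of *pune* is /e/, which is a non-high vowel, so the suffix is -vo, giving *punevo*.
*li* — last vowel /i/ (a high vowel) → -iz → *liiz*.

punevo, liiz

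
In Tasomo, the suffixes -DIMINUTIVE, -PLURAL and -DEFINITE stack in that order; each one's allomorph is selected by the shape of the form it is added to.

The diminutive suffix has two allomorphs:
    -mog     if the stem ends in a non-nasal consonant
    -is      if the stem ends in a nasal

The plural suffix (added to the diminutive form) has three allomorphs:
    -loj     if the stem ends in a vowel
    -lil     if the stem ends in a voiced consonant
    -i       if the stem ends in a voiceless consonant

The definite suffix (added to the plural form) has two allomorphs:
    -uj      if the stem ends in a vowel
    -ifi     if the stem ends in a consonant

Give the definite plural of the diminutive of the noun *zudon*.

*zudon*: final consonant = /n/, a nasal → -is → *zudonis*.
The final sound of the diminutive form *zudonis* is /s/, which is a voiceless consonant, so the plural suffix is -i, giving *zudonisi*.
The plural form *zudonisi* — final sound /i/ (a vowel) → -uj → *zudonisiuj*.

zudonisiuj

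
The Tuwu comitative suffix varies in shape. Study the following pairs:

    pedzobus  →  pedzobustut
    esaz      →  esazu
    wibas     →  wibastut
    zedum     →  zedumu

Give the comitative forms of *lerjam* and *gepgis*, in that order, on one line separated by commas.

lerjamu, gepgistut

The pattern is voicing of the final consonant: -tut when the stem ends in a voiceless consonant (*pedzobus*, *wibas*); -u when the stem ends in a voiced consonant (*esaz*, *zedum*).
*lerjam* — final consonant /m/ (voiced) → -u → *lerjamu*.
*gepgis*: final consonant = /s/, voiceless → -tut → *gepgistut*.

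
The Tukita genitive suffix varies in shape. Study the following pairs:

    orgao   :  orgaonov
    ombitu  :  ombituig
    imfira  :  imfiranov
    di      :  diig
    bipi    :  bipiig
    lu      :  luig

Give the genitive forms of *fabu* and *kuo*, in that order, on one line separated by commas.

The alternation tracks the last vowel of the stem — -ig when the last vowel of the stem is a high vowel (*ombitu*, *di*, *bipi*, *lu*); -nov when the last vowel of the stem is a non-high vowel (*orgao*, *imfira*).
*fabu* — last vowel /u/ (a high vowel) → -ig → *fabuig*.
*kuo* — last vowel /o/ (a non-high vowel) → -nov → *kuonov*.

fabuig, kuonov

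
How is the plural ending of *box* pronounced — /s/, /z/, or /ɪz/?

/ɪz/

The stem *box* ends in a sibilant (/s, z, ʃ, ʒ, tʃ, dʒ/).
The plural suffix surfaces as /ɪz/ after sibilants, /s/ after other voiceless consonants, and /z/ after other voiced sounds.
So the plural -s on *box* is pronounced /ɪz/.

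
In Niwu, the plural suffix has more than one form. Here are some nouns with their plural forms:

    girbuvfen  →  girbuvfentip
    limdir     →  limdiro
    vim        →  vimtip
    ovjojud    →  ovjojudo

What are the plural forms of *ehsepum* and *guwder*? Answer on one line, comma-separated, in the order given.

ehsepumtip, guwdero

Looking at the final consonant of each stem: -tip when the stem ends in a nasal (*girbuvfen*, *vim*); -o when the stem ends in a non-nasal consonant (*limdir*, *ovjojud*).
Since the final consonant of *ehsepum* is /m/ (a nasal), it takes -tip, giving *ehsepumtip*.
Since the final consonant of *guwder* is /r/ (non-nasal), it takes -o, giving *guwdero*.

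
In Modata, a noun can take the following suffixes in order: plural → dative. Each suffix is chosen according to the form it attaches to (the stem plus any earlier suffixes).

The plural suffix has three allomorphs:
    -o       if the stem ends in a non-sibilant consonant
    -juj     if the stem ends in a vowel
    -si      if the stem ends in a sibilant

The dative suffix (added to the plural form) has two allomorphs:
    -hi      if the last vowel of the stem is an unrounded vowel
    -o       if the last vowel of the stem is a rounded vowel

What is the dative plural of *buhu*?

The final sound of *buhu* is /u/, which is a vowel, so the plural suffix is -juj, giving *buhujuj*.
The plural form *buhujuj*: last vowel = /u/, a rounded vowel → -o → *buhujujo*.

buhujujo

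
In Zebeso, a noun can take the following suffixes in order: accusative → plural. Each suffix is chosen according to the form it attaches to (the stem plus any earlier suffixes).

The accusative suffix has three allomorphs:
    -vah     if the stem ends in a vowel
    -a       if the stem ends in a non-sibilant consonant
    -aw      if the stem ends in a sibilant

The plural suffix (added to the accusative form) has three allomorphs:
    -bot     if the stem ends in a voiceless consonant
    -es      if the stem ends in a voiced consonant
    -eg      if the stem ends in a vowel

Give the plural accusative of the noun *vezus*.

*vezus*: final sound = /s/, a sibilant → -aw → *vezusaw*.
Since the final sound of the accusative form *vezusaw* is /w/ (a voiced consonant), it takes -es, giving *vezusawes*.

vezusawes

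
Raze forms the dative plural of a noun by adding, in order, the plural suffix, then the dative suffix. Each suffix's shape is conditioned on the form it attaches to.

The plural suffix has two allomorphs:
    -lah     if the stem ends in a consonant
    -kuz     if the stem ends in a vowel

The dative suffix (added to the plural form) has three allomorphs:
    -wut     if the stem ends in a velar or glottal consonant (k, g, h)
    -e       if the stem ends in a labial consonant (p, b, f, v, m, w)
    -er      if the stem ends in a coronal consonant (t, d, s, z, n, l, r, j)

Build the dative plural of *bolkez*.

bolkezlahwut

*bolkez*: final sound = /z/, a consonant → -lah → *bolkezlah*.
Since the final consonant of the plural form *bolkezlah* is /h/ (velar/glottal), it takes -wut, giving *bolkezlahwut*.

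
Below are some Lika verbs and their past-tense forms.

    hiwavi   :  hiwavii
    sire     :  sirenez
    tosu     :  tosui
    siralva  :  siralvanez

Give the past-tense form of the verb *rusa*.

rusanez

The pattern is height harmony: -i when the last vowel of the stem is a high vowel (*hiwavi*, *tosu*); -nez when the last vowel of the stem is a non-high vowel (*sire*, *siralva*).
The last vowel of *rusa* is /a/, which is a non-high vowel, so the suffix is -nez, giving *rusanez*.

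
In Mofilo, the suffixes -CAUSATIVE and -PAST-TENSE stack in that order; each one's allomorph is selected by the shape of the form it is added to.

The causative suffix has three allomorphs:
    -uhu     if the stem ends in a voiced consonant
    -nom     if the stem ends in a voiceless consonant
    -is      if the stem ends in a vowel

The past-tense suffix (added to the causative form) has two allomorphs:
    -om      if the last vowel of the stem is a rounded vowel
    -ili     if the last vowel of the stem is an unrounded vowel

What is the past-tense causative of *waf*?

wafnomom

The final sound of *waf* is /f/, which is a voiceless consonant, so the causative suffix is -nom, giving *wafnom*.
The last vowel of the causative form *wafnom* is /o/, which is a rounded vowel, so the past-tense suffix is -om, giving *wafnomom*.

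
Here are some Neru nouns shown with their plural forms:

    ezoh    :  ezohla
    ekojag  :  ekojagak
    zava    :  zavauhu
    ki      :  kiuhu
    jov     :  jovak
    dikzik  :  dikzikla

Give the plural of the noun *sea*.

seauhu

The suffix is conditioned by the final sound: -la when the stem ends in a voiceless consonant (*ezoh*, *dikzik*); -ak when the stem ends in a voiced consonant (*ekojag*, *jov*); -uhu when the stem ends in a vowel (*zava*, *ki*).
*sea*: final sound = /a/, a vowel → -uhu → *seauhu*.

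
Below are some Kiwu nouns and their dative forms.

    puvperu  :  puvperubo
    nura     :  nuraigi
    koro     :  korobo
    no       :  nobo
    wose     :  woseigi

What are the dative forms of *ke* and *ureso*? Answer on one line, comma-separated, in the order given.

keigi, uresobo

Looking at the last vowel of each stem: -bo when the last vowel of the stem is a rounded vowel (*puvperu*, *koro*, *no*); -igi when the last vowel of the stem is an unrounded vowel (*nura*, *wose*).
*ke* — last vowel /e/ (an unrounded vowel) → -igi → *keigi*.
The last vowel of *ureso* is /o/, which is a rounded vowel, so the suffix is -bo, giving *uresobo*.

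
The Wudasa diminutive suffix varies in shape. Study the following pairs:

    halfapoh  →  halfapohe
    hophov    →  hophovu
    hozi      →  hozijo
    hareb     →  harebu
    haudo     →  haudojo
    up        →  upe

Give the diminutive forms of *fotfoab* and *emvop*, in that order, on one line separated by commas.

The suffix is conditioned by the final sound: -e when the stem ends in a voiceless consonant (*halfapoh*, *up*); -u when the stem ends in a voiced consonant (*hophov*, *hareb*); -jo when the stem ends in a vowel (*hozi*, *haudo*).
*fotfoab* — final sound /b/ (a voiced consonant) → -u → *fotfoabu*.
The final sound of *emvop* is /p/, which is a voiceless consonant, so the suffix is -e, giving *emvope*.

fotfoabu, emvope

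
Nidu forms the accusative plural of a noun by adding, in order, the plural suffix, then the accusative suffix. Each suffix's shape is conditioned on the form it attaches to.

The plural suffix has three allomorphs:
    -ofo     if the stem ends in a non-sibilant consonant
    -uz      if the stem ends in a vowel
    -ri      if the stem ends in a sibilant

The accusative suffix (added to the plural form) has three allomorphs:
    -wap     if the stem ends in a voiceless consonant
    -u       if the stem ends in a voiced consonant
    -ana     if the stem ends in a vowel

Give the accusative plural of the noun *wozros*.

wozrosriana

The final sound of *wozros* is /s/, which is a sibilant, so the plural suffix is -ri, giving *wozrosri*.
Since the final sound of the plural form *wozrosri* is /i/ (a vowel), it takes -ana, giving *wozrosriana*.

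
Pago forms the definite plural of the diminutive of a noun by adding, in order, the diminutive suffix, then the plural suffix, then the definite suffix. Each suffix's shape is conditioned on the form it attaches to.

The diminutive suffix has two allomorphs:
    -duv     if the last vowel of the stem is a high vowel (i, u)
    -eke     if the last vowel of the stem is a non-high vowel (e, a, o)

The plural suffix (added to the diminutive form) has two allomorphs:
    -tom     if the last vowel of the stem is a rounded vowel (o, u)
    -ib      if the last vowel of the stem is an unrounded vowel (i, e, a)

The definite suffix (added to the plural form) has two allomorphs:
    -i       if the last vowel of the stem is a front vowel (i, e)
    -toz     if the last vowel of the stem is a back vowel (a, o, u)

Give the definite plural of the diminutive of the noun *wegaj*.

wegajekeibi

Since the last vowel of *wegaj* is /a/ (a non-high vowel), it takes -eke, giving *wegajeke*.
The diminutive form *wegajeke* — last vowel /e/ (an unrounded vowel) → -ib → *wegajekeib*.
The plural form *wegajekeib*: last vowel = /i/, a front vowel → -i → *wegajekeibi*.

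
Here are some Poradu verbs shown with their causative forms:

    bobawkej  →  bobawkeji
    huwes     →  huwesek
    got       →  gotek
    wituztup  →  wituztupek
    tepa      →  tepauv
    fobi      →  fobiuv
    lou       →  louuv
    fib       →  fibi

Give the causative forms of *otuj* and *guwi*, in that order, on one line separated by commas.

otuji, guwiuv

The suffix is conditioned by the final sound: -ek when the stem ends in a voiceless consonant (*huwes*, *got*, *wituztup*); -i when the stem ends in a voiced consonant (*bobawkej*, *fib*); -uv when the stem ends in a vowel (*tepa*, *fobi*, *lou*).
Since the final sound of *otuj* is /j/ (a voiced consonant), it takes -i, giving *otuji*.
*guwi*: final sound = /i/, a vowel → -uv → *guwiuv*.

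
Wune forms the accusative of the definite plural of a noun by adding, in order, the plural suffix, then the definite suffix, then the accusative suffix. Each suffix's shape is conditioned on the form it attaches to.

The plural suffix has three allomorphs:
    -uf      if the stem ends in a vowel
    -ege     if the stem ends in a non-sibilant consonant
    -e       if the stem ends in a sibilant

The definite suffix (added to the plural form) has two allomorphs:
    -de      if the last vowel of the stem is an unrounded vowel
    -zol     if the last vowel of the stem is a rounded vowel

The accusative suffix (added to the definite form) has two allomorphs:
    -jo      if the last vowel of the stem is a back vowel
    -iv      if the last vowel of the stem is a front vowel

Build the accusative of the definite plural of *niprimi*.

*niprimi*: final sound = /i/, a vowel → -uf → *niprimiuf*.
Since the last vowel of the plural form *niprimiuf* is /u/ (a rounded vowel), it takes -zol, giving *niprimiufzol*.
The definite form *niprimiufzol*: last vowel = /o/, a back vowel → -jo → *niprimiufzoljo*.

niprimiufzoljo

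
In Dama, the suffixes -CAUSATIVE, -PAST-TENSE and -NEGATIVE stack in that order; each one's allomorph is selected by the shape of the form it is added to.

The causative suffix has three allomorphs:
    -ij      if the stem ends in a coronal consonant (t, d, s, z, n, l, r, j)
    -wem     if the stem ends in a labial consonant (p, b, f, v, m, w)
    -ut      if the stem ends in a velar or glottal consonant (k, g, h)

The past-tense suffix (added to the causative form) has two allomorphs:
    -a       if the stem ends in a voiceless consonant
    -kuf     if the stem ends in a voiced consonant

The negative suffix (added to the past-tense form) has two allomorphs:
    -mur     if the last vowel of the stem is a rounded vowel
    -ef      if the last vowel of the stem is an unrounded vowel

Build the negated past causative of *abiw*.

*abiw* — final consonant /w/ (labial) → -wem → *abiwwem*.
The causative form *abiwwem* — final consonant /m/ (voiced) → -kuf → *abiwwemkuf*.
The last vowel of the past-tense form *abiwwemkuf* is /u/, which is a rounded vowel, so the negative suffix is -mur, giving *abiwwemkufmur*.

abiwwemkufmur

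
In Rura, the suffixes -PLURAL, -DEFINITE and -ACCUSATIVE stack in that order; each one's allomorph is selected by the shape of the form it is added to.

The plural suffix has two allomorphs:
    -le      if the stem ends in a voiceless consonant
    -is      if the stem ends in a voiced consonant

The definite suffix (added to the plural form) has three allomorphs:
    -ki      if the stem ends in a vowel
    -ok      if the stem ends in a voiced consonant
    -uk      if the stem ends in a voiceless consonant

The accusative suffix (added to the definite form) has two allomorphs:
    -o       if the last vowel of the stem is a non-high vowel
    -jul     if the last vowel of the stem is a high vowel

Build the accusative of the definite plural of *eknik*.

ekniklekijul

Since the final consonant of *eknik* is /k/ (voiceless), it takes -le, giving *eknikle*.
The final sound of the plural form *eknikle* is /e/, which is a vowel, so the definite suffix is -ki, giving *eknikleki*.
The last vowel of the definite form *eknikleki* is /i/, which is a high vowel, so the accusative suffix is -jul, giving *ekniklekijul*.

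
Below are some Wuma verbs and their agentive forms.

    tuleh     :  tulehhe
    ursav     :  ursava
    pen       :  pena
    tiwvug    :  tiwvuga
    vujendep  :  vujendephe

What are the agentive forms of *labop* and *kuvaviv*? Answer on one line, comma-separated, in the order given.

labophe, kuvaviva

The suffix is conditioned by the final consonant: -he when the stem ends in a voiceless consonant (*tuleh*, *vujendep*); -a when the stem ends in a voiced consonant (*ursav*, *pen*, *tiwvug*).
The final consonant of *labop* is /p/, which is voiceless, so the suffix is -he, giving *labophe*.
Since the final consonant of *kuvaviv* is /v/ (voiced), it takes -a, giving *kuvaviva*.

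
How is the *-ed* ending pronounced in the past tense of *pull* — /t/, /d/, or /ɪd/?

The stem *pull* ends in a voiced sound other than /d/.
The -ed suffix is realized as /ɪd/ after /t, d/; as /t/ after other voiceless consonants; and as /d/ after other voiced sounds.
So -ed on *pull* is pronounced /d/.

/d/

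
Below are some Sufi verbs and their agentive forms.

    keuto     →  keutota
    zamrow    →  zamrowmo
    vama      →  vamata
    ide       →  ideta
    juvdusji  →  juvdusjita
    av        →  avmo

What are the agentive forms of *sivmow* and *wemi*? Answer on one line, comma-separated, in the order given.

sivmowmo, wemita

The alternation tracks the final sound of the stem — -mo when the stem ends in a consonant (*zamrow*, *av*); -ta when the stem ends in a vowel (*keuto*, *vama*, *ide*, *juvdusji*).
*sivmow* — final sound /w/ (a consonant) → -mo → *sivmowmo*.
The final sound of *wemi* is /i/, which is a vowel, so the suffix is -ta, giving *wemita*.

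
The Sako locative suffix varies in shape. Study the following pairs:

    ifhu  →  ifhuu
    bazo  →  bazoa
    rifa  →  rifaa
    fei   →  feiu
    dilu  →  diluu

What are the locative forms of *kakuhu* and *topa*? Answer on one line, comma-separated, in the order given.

The suffix is conditioned by the last vowel: -u when the last vowel of the stem is a high vowel (*ifhu*, *fei*, *dilu*); -a when the last vowel of the stem is a non-high vowel (*bazo*, *rifa*).
Since the last vowel of *kakuhu* is /u/ (a high vowel), it takes -u, giving *kakuhuu*.
*topa* — last vowel /a/ (a non-high vowel) → -a → *topaa*.

kakuhuu, topaa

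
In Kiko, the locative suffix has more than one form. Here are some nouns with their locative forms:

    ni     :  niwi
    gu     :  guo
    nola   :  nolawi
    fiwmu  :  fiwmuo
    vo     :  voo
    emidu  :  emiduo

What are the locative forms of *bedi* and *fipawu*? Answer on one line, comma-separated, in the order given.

bediwi, fipawuo

Looking at the last vowel of each stem: -o when the last vowel of the stem is a rounded vowel (*gu*, *fiwmu*, *vo*, *emidu*); -wi when the last vowel of the stem is an unrounded vowel (*ni*, *nola*).
*bedi* — last vowel /i/ (an unrounded vowel) → -wi → *bediwi*.
The last vowel of *fipawu* is /u/, which is a rounded vowel, so the suffix is -o, giving *fipawuo*.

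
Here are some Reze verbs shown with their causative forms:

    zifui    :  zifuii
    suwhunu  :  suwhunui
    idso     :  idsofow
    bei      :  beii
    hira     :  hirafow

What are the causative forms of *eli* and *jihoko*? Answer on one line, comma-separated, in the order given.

The pattern is height harmony: -i when the last vowel of the stem is a high vowel (*zifui*, *suwhunu*, *bei*); -fow when the last vowel of the stem is a non-high vowel (*idso*, *hira*).
The last vowel of *eli* is /i/, which is a high vowel, so the suffix is -i, giving *elii*.
*jihoko* — last vowel /o/ (a non-high vowel) → -fow → *jihokofow*.

elii, jihokofow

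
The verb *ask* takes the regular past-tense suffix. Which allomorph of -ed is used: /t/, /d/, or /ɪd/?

The stem *ask* ends in a voiceless consonant other than /t/.
The -ed suffix is realized as /ɪd/ after /t, d/; as /t/ after other voiceless consonants; and as /d/ after other voiced sounds.
So -ed on *ask* is pronounced /t/.

/t/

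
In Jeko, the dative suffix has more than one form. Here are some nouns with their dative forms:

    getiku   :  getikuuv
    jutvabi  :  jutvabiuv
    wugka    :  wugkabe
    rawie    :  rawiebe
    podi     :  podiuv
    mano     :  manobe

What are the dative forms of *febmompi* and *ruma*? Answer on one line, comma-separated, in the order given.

febmompiuv, rumabe

The alternation tracks the last vowel of the stem — -uv when the last vowel of the stem is a high vowel (*getiku*, *jutvabi*, *podi*); -be when the last vowel of the stem is a non-high vowel (*wugka*, *rawie*, *mano*).
*febmompi*: last vowel = /i/, a high vowel → -uv → *febmompiuv*.
The last vowel of *ruma* is /a/, which is a non-high vowel, so the suffix is -be, giving *rumabe*.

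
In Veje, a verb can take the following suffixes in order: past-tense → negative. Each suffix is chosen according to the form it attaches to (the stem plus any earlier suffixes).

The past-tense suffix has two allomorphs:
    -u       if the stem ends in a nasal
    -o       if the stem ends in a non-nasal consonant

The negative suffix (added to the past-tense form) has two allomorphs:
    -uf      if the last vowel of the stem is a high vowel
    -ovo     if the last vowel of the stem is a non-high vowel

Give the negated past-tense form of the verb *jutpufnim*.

*jutpufnim* — final consonant /m/ (a nasal) → -u → *jutpufnimu*.
The last vowel of the past-tense form *jutpufnimu* is /u/, which is a high vowel, so the negative suffix is -uf, giving *jutpufnimuuf*.

jutpufnimuuf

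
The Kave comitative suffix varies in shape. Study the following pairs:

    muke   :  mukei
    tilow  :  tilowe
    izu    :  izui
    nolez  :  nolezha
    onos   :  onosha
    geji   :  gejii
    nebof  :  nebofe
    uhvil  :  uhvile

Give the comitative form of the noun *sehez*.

Looking at the final sound of each stem: -ha when the stem ends in a sibilant (*nolez*, *onos*); -e when the stem ends in a non-sibilant consonant (*tilow*, *nebof*, *uhvil*); -i when the stem ends in a vowel (*muke*, *izu*, *geji*).
Since the final sound of *sehez* is /z/ (a sibilant), it takes -ha, giving *sehezha*.

sehezha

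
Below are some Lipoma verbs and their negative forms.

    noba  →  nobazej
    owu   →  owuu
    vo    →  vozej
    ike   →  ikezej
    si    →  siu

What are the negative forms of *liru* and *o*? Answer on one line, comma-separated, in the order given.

The suffix is conditioned by the last vowel: -u when the last vowel of the stem is a high vowel (*owu*, *si*); -zej when the last vowel of the stem is a non-high vowel (*noba*, *vo*, *ike*).
*liru* — last vowel /u/ (a high vowel) → -u → *liruu*.
*o* — last vowel /o/ (a non-high vowel) → -zej → *ozej*.

liruu, ozej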